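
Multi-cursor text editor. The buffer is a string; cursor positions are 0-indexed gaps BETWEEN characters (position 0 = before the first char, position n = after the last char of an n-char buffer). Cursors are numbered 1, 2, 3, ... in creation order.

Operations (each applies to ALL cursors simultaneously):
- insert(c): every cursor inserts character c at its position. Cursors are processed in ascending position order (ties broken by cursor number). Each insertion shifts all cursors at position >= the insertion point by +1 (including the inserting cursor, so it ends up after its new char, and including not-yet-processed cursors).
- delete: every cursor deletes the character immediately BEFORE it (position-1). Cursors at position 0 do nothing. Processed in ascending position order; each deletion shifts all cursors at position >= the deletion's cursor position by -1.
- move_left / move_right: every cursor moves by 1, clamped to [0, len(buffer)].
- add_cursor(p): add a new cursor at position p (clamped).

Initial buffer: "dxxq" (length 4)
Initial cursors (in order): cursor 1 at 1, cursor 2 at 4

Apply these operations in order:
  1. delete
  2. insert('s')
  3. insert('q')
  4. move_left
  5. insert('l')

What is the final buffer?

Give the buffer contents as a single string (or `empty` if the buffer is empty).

Answer: slqxxslq

Derivation:
After op 1 (delete): buffer="xx" (len 2), cursors c1@0 c2@2, authorship ..
After op 2 (insert('s')): buffer="sxxs" (len 4), cursors c1@1 c2@4, authorship 1..2
After op 3 (insert('q')): buffer="sqxxsq" (len 6), cursors c1@2 c2@6, authorship 11..22
After op 4 (move_left): buffer="sqxxsq" (len 6), cursors c1@1 c2@5, authorship 11..22
After op 5 (insert('l')): buffer="slqxxslq" (len 8), cursors c1@2 c2@7, authorship 111..222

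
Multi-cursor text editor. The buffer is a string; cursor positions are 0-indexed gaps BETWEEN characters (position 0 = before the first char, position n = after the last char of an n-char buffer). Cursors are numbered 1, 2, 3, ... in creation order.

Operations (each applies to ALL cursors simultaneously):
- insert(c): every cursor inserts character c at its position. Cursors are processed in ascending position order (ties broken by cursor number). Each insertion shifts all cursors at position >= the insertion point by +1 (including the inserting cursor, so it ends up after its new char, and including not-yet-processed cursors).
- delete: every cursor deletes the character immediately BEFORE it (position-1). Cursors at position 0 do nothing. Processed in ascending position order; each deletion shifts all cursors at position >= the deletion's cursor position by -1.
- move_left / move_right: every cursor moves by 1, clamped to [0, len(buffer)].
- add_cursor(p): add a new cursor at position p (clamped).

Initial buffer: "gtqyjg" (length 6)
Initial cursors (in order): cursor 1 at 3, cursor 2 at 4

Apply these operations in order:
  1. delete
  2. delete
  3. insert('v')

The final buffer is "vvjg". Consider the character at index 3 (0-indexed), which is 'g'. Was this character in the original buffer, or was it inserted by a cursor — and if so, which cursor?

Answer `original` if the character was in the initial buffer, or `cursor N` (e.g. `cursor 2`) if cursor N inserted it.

After op 1 (delete): buffer="gtjg" (len 4), cursors c1@2 c2@2, authorship ....
After op 2 (delete): buffer="jg" (len 2), cursors c1@0 c2@0, authorship ..
After op 3 (insert('v')): buffer="vvjg" (len 4), cursors c1@2 c2@2, authorship 12..
Authorship (.=original, N=cursor N): 1 2 . .
Index 3: author = original

Answer: original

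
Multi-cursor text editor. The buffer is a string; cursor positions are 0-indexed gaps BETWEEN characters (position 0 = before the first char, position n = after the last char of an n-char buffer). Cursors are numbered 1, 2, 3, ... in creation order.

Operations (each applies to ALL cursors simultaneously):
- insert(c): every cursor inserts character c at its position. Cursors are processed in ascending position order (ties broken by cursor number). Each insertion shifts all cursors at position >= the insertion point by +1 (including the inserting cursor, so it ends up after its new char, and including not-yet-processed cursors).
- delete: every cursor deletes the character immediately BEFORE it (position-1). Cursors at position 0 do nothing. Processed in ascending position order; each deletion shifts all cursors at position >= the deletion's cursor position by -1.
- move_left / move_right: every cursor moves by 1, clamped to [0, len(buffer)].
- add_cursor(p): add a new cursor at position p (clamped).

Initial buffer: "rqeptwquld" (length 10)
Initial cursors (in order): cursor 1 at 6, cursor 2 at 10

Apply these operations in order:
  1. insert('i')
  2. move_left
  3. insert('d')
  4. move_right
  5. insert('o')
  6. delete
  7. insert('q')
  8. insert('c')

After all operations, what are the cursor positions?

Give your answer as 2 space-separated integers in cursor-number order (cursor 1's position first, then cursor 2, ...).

After op 1 (insert('i')): buffer="rqeptwiquldi" (len 12), cursors c1@7 c2@12, authorship ......1....2
After op 2 (move_left): buffer="rqeptwiquldi" (len 12), cursors c1@6 c2@11, authorship ......1....2
After op 3 (insert('d')): buffer="rqeptwdiqulddi" (len 14), cursors c1@7 c2@13, authorship ......11....22
After op 4 (move_right): buffer="rqeptwdiqulddi" (len 14), cursors c1@8 c2@14, authorship ......11....22
After op 5 (insert('o')): buffer="rqeptwdioqulddio" (len 16), cursors c1@9 c2@16, authorship ......111....222
After op 6 (delete): buffer="rqeptwdiqulddi" (len 14), cursors c1@8 c2@14, authorship ......11....22
After op 7 (insert('q')): buffer="rqeptwdiqqulddiq" (len 16), cursors c1@9 c2@16, authorship ......111....222
After op 8 (insert('c')): buffer="rqeptwdiqcqulddiqc" (len 18), cursors c1@10 c2@18, authorship ......1111....2222

Answer: 10 18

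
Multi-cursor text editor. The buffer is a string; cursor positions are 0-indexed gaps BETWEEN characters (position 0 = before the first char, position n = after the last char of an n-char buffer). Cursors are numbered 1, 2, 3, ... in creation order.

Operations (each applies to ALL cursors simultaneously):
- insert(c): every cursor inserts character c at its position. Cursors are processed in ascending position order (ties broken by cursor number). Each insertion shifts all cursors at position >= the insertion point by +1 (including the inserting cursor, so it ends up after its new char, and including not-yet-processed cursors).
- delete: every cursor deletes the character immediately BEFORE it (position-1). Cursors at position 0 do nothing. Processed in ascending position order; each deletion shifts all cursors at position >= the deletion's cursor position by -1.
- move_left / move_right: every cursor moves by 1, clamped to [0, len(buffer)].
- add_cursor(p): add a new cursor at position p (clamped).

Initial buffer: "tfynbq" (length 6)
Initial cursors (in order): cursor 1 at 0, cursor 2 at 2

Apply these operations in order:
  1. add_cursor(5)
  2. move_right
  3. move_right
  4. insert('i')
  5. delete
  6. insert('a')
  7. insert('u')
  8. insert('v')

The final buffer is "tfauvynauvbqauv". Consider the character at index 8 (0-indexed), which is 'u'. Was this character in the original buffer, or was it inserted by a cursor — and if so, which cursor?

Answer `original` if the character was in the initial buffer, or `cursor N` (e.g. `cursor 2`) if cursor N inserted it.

After op 1 (add_cursor(5)): buffer="tfynbq" (len 6), cursors c1@0 c2@2 c3@5, authorship ......
After op 2 (move_right): buffer="tfynbq" (len 6), cursors c1@1 c2@3 c3@6, authorship ......
After op 3 (move_right): buffer="tfynbq" (len 6), cursors c1@2 c2@4 c3@6, authorship ......
After op 4 (insert('i')): buffer="tfiynibqi" (len 9), cursors c1@3 c2@6 c3@9, authorship ..1..2..3
After op 5 (delete): buffer="tfynbq" (len 6), cursors c1@2 c2@4 c3@6, authorship ......
After op 6 (insert('a')): buffer="tfaynabqa" (len 9), cursors c1@3 c2@6 c3@9, authorship ..1..2..3
After op 7 (insert('u')): buffer="tfauynaubqau" (len 12), cursors c1@4 c2@8 c3@12, authorship ..11..22..33
After op 8 (insert('v')): buffer="tfauvynauvbqauv" (len 15), cursors c1@5 c2@10 c3@15, authorship ..111..222..333
Authorship (.=original, N=cursor N): . . 1 1 1 . . 2 2 2 . . 3 3 3
Index 8: author = 2

Answer: cursor 2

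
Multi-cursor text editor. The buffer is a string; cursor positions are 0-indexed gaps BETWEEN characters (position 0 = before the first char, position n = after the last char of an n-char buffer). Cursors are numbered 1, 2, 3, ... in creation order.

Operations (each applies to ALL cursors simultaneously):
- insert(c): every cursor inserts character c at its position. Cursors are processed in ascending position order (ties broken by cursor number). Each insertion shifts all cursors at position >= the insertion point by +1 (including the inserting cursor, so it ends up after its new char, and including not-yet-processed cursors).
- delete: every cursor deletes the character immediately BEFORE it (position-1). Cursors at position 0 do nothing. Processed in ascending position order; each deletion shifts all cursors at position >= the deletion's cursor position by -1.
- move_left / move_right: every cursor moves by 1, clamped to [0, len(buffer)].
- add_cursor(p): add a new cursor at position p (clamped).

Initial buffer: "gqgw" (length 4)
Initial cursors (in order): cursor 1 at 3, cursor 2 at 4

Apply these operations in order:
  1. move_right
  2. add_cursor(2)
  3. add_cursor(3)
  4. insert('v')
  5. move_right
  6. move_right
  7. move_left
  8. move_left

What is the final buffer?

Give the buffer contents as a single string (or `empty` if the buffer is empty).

After op 1 (move_right): buffer="gqgw" (len 4), cursors c1@4 c2@4, authorship ....
After op 2 (add_cursor(2)): buffer="gqgw" (len 4), cursors c3@2 c1@4 c2@4, authorship ....
After op 3 (add_cursor(3)): buffer="gqgw" (len 4), cursors c3@2 c4@3 c1@4 c2@4, authorship ....
After op 4 (insert('v')): buffer="gqvgvwvv" (len 8), cursors c3@3 c4@5 c1@8 c2@8, authorship ..3.4.12
After op 5 (move_right): buffer="gqvgvwvv" (len 8), cursors c3@4 c4@6 c1@8 c2@8, authorship ..3.4.12
After op 6 (move_right): buffer="gqvgvwvv" (len 8), cursors c3@5 c4@7 c1@8 c2@8, authorship ..3.4.12
After op 7 (move_left): buffer="gqvgvwvv" (len 8), cursors c3@4 c4@6 c1@7 c2@7, authorship ..3.4.12
After op 8 (move_left): buffer="gqvgvwvv" (len 8), cursors c3@3 c4@5 c1@6 c2@6, authorship ..3.4.12

Answer: gqvgvwvv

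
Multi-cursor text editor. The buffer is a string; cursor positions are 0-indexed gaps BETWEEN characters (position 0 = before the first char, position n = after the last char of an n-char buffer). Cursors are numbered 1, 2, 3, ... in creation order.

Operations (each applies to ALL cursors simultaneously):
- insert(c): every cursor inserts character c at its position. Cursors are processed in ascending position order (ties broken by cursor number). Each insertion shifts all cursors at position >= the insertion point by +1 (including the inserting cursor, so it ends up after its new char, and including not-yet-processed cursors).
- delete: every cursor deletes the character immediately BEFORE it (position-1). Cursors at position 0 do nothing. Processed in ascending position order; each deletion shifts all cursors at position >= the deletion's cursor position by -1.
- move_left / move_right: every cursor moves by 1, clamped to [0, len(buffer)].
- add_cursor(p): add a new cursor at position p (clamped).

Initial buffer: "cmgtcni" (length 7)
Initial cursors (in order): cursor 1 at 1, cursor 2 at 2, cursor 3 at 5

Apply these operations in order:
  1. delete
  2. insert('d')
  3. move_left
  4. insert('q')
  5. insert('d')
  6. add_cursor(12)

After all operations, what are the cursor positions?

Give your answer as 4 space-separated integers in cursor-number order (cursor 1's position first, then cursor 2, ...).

After op 1 (delete): buffer="gtni" (len 4), cursors c1@0 c2@0 c3@2, authorship ....
After op 2 (insert('d')): buffer="ddgtdni" (len 7), cursors c1@2 c2@2 c3@5, authorship 12..3..
After op 3 (move_left): buffer="ddgtdni" (len 7), cursors c1@1 c2@1 c3@4, authorship 12..3..
After op 4 (insert('q')): buffer="dqqdgtqdni" (len 10), cursors c1@3 c2@3 c3@7, authorship 1122..33..
After op 5 (insert('d')): buffer="dqqdddgtqddni" (len 13), cursors c1@5 c2@5 c3@10, authorship 112122..333..
After op 6 (add_cursor(12)): buffer="dqqdddgtqddni" (len 13), cursors c1@5 c2@5 c3@10 c4@12, authorship 112122..333..

Answer: 5 5 10 12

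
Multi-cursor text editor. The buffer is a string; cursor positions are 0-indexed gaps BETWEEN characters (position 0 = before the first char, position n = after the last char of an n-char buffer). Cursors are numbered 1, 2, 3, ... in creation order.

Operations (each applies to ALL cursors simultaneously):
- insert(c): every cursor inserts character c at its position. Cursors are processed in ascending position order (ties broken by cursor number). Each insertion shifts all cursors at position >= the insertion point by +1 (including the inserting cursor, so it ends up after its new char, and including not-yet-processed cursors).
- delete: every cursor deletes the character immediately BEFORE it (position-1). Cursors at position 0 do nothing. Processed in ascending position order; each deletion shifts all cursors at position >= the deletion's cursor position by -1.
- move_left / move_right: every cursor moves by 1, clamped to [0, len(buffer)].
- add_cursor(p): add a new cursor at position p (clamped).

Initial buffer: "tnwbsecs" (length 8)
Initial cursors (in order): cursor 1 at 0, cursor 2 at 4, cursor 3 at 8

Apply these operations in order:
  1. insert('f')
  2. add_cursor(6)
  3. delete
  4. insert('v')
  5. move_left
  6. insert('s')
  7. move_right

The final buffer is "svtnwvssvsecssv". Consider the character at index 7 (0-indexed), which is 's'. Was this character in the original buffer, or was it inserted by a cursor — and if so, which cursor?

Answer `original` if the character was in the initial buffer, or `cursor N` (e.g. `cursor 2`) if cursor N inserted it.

After op 1 (insert('f')): buffer="ftnwbfsecsf" (len 11), cursors c1@1 c2@6 c3@11, authorship 1....2....3
After op 2 (add_cursor(6)): buffer="ftnwbfsecsf" (len 11), cursors c1@1 c2@6 c4@6 c3@11, authorship 1....2....3
After op 3 (delete): buffer="tnwsecs" (len 7), cursors c1@0 c2@3 c4@3 c3@7, authorship .......
After op 4 (insert('v')): buffer="vtnwvvsecsv" (len 11), cursors c1@1 c2@6 c4@6 c3@11, authorship 1...24....3
After op 5 (move_left): buffer="vtnwvvsecsv" (len 11), cursors c1@0 c2@5 c4@5 c3@10, authorship 1...24....3
After op 6 (insert('s')): buffer="svtnwvssvsecssv" (len 15), cursors c1@1 c2@8 c4@8 c3@14, authorship 11...2244....33
After op 7 (move_right): buffer="svtnwvssvsecssv" (len 15), cursors c1@2 c2@9 c4@9 c3@15, authorship 11...2244....33
Authorship (.=original, N=cursor N): 1 1 . . . 2 2 4 4 . . . . 3 3
Index 7: author = 4

Answer: cursor 4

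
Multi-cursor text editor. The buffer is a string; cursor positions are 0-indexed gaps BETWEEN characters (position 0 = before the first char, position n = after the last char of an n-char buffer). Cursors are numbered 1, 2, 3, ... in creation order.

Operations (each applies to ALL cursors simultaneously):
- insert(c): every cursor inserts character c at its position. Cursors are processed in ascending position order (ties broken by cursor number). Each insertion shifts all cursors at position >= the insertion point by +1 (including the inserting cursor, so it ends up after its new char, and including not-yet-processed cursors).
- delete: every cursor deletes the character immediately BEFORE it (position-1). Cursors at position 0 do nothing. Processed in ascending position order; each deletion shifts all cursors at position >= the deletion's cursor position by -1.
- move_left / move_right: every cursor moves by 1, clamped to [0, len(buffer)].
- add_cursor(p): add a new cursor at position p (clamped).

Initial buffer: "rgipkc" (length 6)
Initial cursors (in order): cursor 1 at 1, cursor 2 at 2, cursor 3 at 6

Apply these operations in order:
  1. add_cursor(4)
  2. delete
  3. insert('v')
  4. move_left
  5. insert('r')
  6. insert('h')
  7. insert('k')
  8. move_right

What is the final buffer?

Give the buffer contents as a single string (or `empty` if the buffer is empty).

Answer: vrrhhkkvirhkvkrhkv

Derivation:
After op 1 (add_cursor(4)): buffer="rgipkc" (len 6), cursors c1@1 c2@2 c4@4 c3@6, authorship ......
After op 2 (delete): buffer="ik" (len 2), cursors c1@0 c2@0 c4@1 c3@2, authorship ..
After op 3 (insert('v')): buffer="vvivkv" (len 6), cursors c1@2 c2@2 c4@4 c3@6, authorship 12.4.3
After op 4 (move_left): buffer="vvivkv" (len 6), cursors c1@1 c2@1 c4@3 c3@5, authorship 12.4.3
After op 5 (insert('r')): buffer="vrrvirvkrv" (len 10), cursors c1@3 c2@3 c4@6 c3@9, authorship 1122.44.33
After op 6 (insert('h')): buffer="vrrhhvirhvkrhv" (len 14), cursors c1@5 c2@5 c4@9 c3@13, authorship 112122.444.333
After op 7 (insert('k')): buffer="vrrhhkkvirhkvkrhkv" (len 18), cursors c1@7 c2@7 c4@12 c3@17, authorship 11212122.4444.3333
After op 8 (move_right): buffer="vrrhhkkvirhkvkrhkv" (len 18), cursors c1@8 c2@8 c4@13 c3@18, authorship 11212122.4444.3333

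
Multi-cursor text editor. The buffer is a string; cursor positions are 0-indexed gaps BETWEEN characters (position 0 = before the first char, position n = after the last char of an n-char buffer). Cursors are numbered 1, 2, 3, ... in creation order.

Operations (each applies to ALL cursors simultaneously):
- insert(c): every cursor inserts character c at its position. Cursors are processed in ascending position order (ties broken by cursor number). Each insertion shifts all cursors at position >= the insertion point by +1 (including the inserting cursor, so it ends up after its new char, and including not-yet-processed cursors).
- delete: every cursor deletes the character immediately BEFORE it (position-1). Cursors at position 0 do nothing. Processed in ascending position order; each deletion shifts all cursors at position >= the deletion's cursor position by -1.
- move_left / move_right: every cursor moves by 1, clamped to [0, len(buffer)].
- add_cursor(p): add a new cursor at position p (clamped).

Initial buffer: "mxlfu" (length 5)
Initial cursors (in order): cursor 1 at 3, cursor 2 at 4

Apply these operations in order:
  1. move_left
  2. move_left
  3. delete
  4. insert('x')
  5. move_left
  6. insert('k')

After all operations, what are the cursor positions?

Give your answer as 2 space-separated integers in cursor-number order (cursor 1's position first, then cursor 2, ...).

After op 1 (move_left): buffer="mxlfu" (len 5), cursors c1@2 c2@3, authorship .....
After op 2 (move_left): buffer="mxlfu" (len 5), cursors c1@1 c2@2, authorship .....
After op 3 (delete): buffer="lfu" (len 3), cursors c1@0 c2@0, authorship ...
After op 4 (insert('x')): buffer="xxlfu" (len 5), cursors c1@2 c2@2, authorship 12...
After op 5 (move_left): buffer="xxlfu" (len 5), cursors c1@1 c2@1, authorship 12...
After op 6 (insert('k')): buffer="xkkxlfu" (len 7), cursors c1@3 c2@3, authorship 1122...

Answer: 3 3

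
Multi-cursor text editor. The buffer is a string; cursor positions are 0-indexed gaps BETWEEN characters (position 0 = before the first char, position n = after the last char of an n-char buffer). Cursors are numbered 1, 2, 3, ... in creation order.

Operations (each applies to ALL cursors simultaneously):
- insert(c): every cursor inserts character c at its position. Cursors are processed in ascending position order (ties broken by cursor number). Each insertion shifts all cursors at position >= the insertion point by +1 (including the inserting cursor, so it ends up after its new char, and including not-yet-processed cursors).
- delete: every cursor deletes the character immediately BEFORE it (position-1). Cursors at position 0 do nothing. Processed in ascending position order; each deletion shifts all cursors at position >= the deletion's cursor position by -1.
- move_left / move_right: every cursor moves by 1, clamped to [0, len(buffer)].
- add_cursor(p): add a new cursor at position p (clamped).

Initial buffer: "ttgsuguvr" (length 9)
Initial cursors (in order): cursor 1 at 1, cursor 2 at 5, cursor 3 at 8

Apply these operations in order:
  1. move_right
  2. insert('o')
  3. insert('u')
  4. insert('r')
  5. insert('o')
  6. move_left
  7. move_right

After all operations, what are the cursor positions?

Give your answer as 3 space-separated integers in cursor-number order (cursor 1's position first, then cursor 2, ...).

After op 1 (move_right): buffer="ttgsuguvr" (len 9), cursors c1@2 c2@6 c3@9, authorship .........
After op 2 (insert('o')): buffer="ttogsugouvro" (len 12), cursors c1@3 c2@8 c3@12, authorship ..1....2...3
After op 3 (insert('u')): buffer="ttougsugouuvrou" (len 15), cursors c1@4 c2@10 c3@15, authorship ..11....22...33
After op 4 (insert('r')): buffer="ttourgsugouruvrour" (len 18), cursors c1@5 c2@12 c3@18, authorship ..111....222...333
After op 5 (insert('o')): buffer="ttourogsugourouvrouro" (len 21), cursors c1@6 c2@14 c3@21, authorship ..1111....2222...3333
After op 6 (move_left): buffer="ttourogsugourouvrouro" (len 21), cursors c1@5 c2@13 c3@20, authorship ..1111....2222...3333
After op 7 (move_right): buffer="ttourogsugourouvrouro" (len 21), cursors c1@6 c2@14 c3@21, authorship ..1111....2222...3333

Answer: 6 14 21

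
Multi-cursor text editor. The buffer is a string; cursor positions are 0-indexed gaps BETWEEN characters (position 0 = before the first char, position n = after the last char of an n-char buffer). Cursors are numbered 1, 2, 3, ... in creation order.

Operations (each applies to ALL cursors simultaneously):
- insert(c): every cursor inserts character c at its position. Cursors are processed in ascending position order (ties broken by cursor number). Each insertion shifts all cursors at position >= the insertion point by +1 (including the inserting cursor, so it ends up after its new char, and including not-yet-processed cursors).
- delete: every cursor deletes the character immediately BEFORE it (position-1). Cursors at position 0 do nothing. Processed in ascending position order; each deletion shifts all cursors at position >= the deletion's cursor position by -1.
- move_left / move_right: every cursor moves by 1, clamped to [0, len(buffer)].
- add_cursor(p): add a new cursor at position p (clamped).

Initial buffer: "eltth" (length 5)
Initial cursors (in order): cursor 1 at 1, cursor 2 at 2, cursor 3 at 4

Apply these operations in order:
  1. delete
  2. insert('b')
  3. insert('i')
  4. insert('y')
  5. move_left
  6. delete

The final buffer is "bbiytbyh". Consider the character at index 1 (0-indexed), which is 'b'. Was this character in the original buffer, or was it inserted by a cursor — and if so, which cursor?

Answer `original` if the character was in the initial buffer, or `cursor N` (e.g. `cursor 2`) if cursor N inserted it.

Answer: cursor 2

Derivation:
After op 1 (delete): buffer="th" (len 2), cursors c1@0 c2@0 c3@1, authorship ..
After op 2 (insert('b')): buffer="bbtbh" (len 5), cursors c1@2 c2@2 c3@4, authorship 12.3.
After op 3 (insert('i')): buffer="bbiitbih" (len 8), cursors c1@4 c2@4 c3@7, authorship 1212.33.
After op 4 (insert('y')): buffer="bbiiyytbiyh" (len 11), cursors c1@6 c2@6 c3@10, authorship 121212.333.
After op 5 (move_left): buffer="bbiiyytbiyh" (len 11), cursors c1@5 c2@5 c3@9, authorship 121212.333.
After op 6 (delete): buffer="bbiytbyh" (len 8), cursors c1@3 c2@3 c3@6, authorship 1212.33.
Authorship (.=original, N=cursor N): 1 2 1 2 . 3 3 .
Index 1: author = 2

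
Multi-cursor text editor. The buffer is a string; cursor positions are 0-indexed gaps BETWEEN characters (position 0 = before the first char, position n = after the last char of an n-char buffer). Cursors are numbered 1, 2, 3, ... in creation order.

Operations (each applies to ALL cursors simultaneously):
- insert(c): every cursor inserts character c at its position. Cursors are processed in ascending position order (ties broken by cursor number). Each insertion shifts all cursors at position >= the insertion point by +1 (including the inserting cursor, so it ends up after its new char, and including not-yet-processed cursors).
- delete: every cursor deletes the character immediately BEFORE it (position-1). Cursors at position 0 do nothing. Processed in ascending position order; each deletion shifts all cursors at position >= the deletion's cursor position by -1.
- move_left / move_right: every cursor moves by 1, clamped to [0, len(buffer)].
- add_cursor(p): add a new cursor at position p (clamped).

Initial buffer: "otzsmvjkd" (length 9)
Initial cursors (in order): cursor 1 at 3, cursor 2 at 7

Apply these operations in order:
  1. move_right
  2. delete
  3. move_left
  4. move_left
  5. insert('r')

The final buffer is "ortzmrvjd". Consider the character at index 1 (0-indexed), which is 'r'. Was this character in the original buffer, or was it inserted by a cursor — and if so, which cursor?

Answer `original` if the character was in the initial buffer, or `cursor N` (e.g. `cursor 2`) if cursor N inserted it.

After op 1 (move_right): buffer="otzsmvjkd" (len 9), cursors c1@4 c2@8, authorship .........
After op 2 (delete): buffer="otzmvjd" (len 7), cursors c1@3 c2@6, authorship .......
After op 3 (move_left): buffer="otzmvjd" (len 7), cursors c1@2 c2@5, authorship .......
After op 4 (move_left): buffer="otzmvjd" (len 7), cursors c1@1 c2@4, authorship .......
After op 5 (insert('r')): buffer="ortzmrvjd" (len 9), cursors c1@2 c2@6, authorship .1...2...
Authorship (.=original, N=cursor N): . 1 . . . 2 . . .
Index 1: author = 1

Answer: cursor 1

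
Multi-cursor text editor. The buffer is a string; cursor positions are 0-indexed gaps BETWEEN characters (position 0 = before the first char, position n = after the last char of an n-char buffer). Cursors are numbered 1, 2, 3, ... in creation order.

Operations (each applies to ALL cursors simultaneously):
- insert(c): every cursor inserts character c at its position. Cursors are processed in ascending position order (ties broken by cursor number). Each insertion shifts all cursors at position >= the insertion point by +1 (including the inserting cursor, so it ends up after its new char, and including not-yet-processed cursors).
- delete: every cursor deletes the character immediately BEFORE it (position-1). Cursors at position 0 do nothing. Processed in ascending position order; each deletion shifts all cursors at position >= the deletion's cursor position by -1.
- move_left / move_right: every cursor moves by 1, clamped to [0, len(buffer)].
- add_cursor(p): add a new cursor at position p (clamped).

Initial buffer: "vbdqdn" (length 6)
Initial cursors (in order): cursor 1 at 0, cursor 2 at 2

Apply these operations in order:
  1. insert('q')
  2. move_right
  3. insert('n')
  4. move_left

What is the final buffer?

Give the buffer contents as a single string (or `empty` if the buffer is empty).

After op 1 (insert('q')): buffer="qvbqdqdn" (len 8), cursors c1@1 c2@4, authorship 1..2....
After op 2 (move_right): buffer="qvbqdqdn" (len 8), cursors c1@2 c2@5, authorship 1..2....
After op 3 (insert('n')): buffer="qvnbqdnqdn" (len 10), cursors c1@3 c2@7, authorship 1.1.2.2...
After op 4 (move_left): buffer="qvnbqdnqdn" (len 10), cursors c1@2 c2@6, authorship 1.1.2.2...

Answer: qvnbqdnqdn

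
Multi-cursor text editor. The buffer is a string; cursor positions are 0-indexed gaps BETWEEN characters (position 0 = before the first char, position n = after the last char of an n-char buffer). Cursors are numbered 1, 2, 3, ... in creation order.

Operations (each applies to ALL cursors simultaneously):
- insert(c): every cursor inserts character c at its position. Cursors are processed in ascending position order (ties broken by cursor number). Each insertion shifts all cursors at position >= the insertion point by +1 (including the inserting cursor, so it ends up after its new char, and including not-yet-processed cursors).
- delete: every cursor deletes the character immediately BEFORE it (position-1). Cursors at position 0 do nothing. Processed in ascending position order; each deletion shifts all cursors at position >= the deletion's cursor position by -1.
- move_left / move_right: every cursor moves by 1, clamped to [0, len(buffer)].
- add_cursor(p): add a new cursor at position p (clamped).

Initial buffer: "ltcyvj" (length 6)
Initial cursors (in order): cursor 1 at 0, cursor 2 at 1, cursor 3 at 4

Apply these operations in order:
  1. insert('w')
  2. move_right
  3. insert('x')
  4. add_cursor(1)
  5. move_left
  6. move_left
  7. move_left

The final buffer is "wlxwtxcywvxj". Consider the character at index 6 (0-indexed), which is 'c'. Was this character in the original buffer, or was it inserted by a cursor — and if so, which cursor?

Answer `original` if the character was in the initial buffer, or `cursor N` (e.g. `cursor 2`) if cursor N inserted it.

Answer: original

Derivation:
After op 1 (insert('w')): buffer="wlwtcywvj" (len 9), cursors c1@1 c2@3 c3@7, authorship 1.2...3..
After op 2 (move_right): buffer="wlwtcywvj" (len 9), cursors c1@2 c2@4 c3@8, authorship 1.2...3..
After op 3 (insert('x')): buffer="wlxwtxcywvxj" (len 12), cursors c1@3 c2@6 c3@11, authorship 1.12.2..3.3.
After op 4 (add_cursor(1)): buffer="wlxwtxcywvxj" (len 12), cursors c4@1 c1@3 c2@6 c3@11, authorship 1.12.2..3.3.
After op 5 (move_left): buffer="wlxwtxcywvxj" (len 12), cursors c4@0 c1@2 c2@5 c3@10, authorship 1.12.2..3.3.
After op 6 (move_left): buffer="wlxwtxcywvxj" (len 12), cursors c4@0 c1@1 c2@4 c3@9, authorship 1.12.2..3.3.
After op 7 (move_left): buffer="wlxwtxcywvxj" (len 12), cursors c1@0 c4@0 c2@3 c3@8, authorship 1.12.2..3.3.
Authorship (.=original, N=cursor N): 1 . 1 2 . 2 . . 3 . 3 .
Index 6: author = original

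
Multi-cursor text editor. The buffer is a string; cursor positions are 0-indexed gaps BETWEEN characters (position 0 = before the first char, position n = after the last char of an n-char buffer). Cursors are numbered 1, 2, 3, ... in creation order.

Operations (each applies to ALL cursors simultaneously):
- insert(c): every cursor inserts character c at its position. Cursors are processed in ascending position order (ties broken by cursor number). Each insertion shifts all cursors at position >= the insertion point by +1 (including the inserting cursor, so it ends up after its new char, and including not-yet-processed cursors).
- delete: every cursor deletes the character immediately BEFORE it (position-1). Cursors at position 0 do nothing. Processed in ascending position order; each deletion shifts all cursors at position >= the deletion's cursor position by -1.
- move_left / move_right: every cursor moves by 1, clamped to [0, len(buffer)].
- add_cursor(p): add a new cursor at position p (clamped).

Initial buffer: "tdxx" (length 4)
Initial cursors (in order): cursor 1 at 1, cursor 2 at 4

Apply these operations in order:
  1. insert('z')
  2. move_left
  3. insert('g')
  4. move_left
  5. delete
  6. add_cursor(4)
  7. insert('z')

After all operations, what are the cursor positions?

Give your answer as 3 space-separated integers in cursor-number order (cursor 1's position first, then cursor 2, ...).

Answer: 1 7 7

Derivation:
After op 1 (insert('z')): buffer="tzdxxz" (len 6), cursors c1@2 c2@6, authorship .1...2
After op 2 (move_left): buffer="tzdxxz" (len 6), cursors c1@1 c2@5, authorship .1...2
After op 3 (insert('g')): buffer="tgzdxxgz" (len 8), cursors c1@2 c2@7, authorship .11...22
After op 4 (move_left): buffer="tgzdxxgz" (len 8), cursors c1@1 c2@6, authorship .11...22
After op 5 (delete): buffer="gzdxgz" (len 6), cursors c1@0 c2@4, authorship 11..22
After op 6 (add_cursor(4)): buffer="gzdxgz" (len 6), cursors c1@0 c2@4 c3@4, authorship 11..22
After op 7 (insert('z')): buffer="zgzdxzzgz" (len 9), cursors c1@1 c2@7 c3@7, authorship 111..2322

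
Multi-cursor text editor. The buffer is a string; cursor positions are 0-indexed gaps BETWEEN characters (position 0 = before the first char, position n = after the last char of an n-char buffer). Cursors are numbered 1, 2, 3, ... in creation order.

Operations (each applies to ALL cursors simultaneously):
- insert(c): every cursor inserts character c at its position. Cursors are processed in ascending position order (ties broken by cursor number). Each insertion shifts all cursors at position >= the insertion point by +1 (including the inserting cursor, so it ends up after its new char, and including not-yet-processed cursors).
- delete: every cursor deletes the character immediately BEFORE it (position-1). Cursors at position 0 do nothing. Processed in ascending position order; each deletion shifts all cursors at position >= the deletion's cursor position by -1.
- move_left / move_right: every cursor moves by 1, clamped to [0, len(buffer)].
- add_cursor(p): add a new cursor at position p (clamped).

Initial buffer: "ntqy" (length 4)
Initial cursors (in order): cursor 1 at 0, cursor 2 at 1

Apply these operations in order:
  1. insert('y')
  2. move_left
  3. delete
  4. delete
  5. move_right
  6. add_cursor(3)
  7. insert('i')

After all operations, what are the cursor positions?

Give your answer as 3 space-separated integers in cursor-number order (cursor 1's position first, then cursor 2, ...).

After op 1 (insert('y')): buffer="ynytqy" (len 6), cursors c1@1 c2@3, authorship 1.2...
After op 2 (move_left): buffer="ynytqy" (len 6), cursors c1@0 c2@2, authorship 1.2...
After op 3 (delete): buffer="yytqy" (len 5), cursors c1@0 c2@1, authorship 12...
After op 4 (delete): buffer="ytqy" (len 4), cursors c1@0 c2@0, authorship 2...
After op 5 (move_right): buffer="ytqy" (len 4), cursors c1@1 c2@1, authorship 2...
After op 6 (add_cursor(3)): buffer="ytqy" (len 4), cursors c1@1 c2@1 c3@3, authorship 2...
After op 7 (insert('i')): buffer="yiitqiy" (len 7), cursors c1@3 c2@3 c3@6, authorship 212..3.

Answer: 3 3 6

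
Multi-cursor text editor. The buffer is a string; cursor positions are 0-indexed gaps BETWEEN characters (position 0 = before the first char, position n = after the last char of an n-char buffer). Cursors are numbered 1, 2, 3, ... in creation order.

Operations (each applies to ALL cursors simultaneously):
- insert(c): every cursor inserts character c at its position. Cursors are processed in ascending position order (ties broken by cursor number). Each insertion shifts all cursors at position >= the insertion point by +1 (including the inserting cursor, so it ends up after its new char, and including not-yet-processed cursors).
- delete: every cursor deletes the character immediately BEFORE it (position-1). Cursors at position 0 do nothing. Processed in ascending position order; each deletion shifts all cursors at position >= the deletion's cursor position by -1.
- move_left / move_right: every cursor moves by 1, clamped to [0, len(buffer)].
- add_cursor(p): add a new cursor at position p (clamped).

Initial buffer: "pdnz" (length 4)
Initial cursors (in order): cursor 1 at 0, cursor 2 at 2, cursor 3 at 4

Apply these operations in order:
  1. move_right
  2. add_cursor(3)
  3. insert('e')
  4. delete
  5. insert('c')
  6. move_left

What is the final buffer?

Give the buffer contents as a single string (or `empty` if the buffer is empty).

After op 1 (move_right): buffer="pdnz" (len 4), cursors c1@1 c2@3 c3@4, authorship ....
After op 2 (add_cursor(3)): buffer="pdnz" (len 4), cursors c1@1 c2@3 c4@3 c3@4, authorship ....
After op 3 (insert('e')): buffer="pedneeze" (len 8), cursors c1@2 c2@6 c4@6 c3@8, authorship .1..24.3
After op 4 (delete): buffer="pdnz" (len 4), cursors c1@1 c2@3 c4@3 c3@4, authorship ....
After op 5 (insert('c')): buffer="pcdncczc" (len 8), cursors c1@2 c2@6 c4@6 c3@8, authorship .1..24.3
After op 6 (move_left): buffer="pcdncczc" (len 8), cursors c1@1 c2@5 c4@5 c3@7, authorship .1..24.3

Answer: pcdncczc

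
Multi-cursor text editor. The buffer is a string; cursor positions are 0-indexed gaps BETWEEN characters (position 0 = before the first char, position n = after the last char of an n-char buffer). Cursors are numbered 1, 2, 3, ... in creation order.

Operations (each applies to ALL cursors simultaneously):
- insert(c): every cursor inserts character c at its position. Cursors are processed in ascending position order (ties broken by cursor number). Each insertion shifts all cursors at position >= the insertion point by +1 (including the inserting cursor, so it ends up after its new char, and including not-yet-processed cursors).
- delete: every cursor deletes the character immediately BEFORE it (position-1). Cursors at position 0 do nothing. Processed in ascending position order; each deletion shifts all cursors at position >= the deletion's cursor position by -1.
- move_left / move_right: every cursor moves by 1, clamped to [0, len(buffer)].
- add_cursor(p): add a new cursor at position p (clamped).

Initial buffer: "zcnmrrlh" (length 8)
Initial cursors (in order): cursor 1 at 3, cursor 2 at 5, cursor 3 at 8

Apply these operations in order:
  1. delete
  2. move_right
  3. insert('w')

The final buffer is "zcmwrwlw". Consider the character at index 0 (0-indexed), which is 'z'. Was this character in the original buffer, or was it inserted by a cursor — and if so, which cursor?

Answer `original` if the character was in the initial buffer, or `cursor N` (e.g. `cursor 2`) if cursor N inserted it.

Answer: original

Derivation:
After op 1 (delete): buffer="zcmrl" (len 5), cursors c1@2 c2@3 c3@5, authorship .....
After op 2 (move_right): buffer="zcmrl" (len 5), cursors c1@3 c2@4 c3@5, authorship .....
After op 3 (insert('w')): buffer="zcmwrwlw" (len 8), cursors c1@4 c2@6 c3@8, authorship ...1.2.3
Authorship (.=original, N=cursor N): . . . 1 . 2 . 3
Index 0: author = original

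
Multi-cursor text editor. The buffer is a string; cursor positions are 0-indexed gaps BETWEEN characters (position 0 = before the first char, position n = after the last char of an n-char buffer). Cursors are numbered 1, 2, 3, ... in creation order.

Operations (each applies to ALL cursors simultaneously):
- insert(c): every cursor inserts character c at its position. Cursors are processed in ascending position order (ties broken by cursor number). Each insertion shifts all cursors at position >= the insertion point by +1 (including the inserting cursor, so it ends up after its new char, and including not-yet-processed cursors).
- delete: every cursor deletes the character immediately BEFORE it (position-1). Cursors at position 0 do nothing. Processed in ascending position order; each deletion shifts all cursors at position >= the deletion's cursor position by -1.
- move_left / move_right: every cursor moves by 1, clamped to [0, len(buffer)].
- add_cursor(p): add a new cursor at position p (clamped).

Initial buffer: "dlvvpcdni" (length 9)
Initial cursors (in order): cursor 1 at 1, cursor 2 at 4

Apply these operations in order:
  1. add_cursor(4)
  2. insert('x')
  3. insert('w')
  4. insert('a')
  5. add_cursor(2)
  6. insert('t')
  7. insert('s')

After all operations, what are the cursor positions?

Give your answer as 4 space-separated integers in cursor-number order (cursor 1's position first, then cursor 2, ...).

After op 1 (add_cursor(4)): buffer="dlvvpcdni" (len 9), cursors c1@1 c2@4 c3@4, authorship .........
After op 2 (insert('x')): buffer="dxlvvxxpcdni" (len 12), cursors c1@2 c2@7 c3@7, authorship .1...23.....
After op 3 (insert('w')): buffer="dxwlvvxxwwpcdni" (len 15), cursors c1@3 c2@10 c3@10, authorship .11...2323.....
After op 4 (insert('a')): buffer="dxwalvvxxwwaapcdni" (len 18), cursors c1@4 c2@13 c3@13, authorship .111...232323.....
After op 5 (add_cursor(2)): buffer="dxwalvvxxwwaapcdni" (len 18), cursors c4@2 c1@4 c2@13 c3@13, authorship .111...232323.....
After op 6 (insert('t')): buffer="dxtwatlvvxxwwaattpcdni" (len 22), cursors c4@3 c1@6 c2@17 c3@17, authorship .14111...23232323.....
After op 7 (insert('s')): buffer="dxtswatslvvxxwwaattsspcdni" (len 26), cursors c4@4 c1@8 c2@21 c3@21, authorship .1441111...2323232323.....

Answer: 8 21 21 4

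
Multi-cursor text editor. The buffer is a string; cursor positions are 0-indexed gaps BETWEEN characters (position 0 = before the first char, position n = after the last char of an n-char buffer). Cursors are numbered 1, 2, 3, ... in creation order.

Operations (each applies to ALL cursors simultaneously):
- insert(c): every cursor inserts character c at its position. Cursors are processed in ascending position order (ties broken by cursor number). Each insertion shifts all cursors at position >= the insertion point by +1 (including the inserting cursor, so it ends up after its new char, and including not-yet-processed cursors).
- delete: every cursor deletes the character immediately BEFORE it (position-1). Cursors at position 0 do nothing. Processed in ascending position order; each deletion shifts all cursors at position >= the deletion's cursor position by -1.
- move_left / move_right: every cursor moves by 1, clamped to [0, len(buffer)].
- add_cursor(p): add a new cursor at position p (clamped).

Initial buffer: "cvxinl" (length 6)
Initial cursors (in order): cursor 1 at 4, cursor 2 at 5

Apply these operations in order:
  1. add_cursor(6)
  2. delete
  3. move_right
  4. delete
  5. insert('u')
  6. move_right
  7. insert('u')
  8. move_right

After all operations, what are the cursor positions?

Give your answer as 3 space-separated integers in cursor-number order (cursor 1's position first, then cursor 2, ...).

Answer: 6 6 6

Derivation:
After op 1 (add_cursor(6)): buffer="cvxinl" (len 6), cursors c1@4 c2@5 c3@6, authorship ......
After op 2 (delete): buffer="cvx" (len 3), cursors c1@3 c2@3 c3@3, authorship ...
After op 3 (move_right): buffer="cvx" (len 3), cursors c1@3 c2@3 c3@3, authorship ...
After op 4 (delete): buffer="" (len 0), cursors c1@0 c2@0 c3@0, authorship 
After op 5 (insert('u')): buffer="uuu" (len 3), cursors c1@3 c2@3 c3@3, authorship 123
After op 6 (move_right): buffer="uuu" (len 3), cursors c1@3 c2@3 c3@3, authorship 123
After op 7 (insert('u')): buffer="uuuuuu" (len 6), cursors c1@6 c2@6 c3@6, authorship 123123
After op 8 (move_right): buffer="uuuuuu" (len 6), cursors c1@6 c2@6 c3@6, authorship 123123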